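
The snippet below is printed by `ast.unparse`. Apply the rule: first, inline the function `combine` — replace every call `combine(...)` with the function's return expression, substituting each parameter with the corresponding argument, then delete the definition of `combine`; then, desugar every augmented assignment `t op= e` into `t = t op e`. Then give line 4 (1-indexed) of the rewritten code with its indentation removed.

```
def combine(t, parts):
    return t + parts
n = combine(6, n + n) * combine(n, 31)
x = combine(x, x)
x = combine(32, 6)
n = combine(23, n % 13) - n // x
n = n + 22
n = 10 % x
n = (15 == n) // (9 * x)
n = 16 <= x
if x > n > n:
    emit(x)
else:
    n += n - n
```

Transformed code:
n = (6 + (n + n)) * (n + 31)
x = x + x
x = 32 + 6
n = 23 + n % 13 - n // x
n = n + 22
n = 10 % x
n = (15 == n) // (9 * x)
n = 16 <= x
if x > n > n:
    emit(x)
else:
    n = n + (n - n)

n = 23 + n % 13 - n // x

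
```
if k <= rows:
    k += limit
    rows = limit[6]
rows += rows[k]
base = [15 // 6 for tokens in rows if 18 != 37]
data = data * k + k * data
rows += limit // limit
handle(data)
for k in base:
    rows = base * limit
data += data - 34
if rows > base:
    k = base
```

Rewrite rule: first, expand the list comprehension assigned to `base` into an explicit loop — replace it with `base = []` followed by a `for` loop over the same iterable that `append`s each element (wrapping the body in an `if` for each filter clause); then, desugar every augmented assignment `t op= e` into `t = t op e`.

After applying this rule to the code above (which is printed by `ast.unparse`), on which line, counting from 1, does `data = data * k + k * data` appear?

9

Transformed code:
if k <= rows:
    k = k + limit
    rows = limit[6]
rows = rows + rows[k]
base = []
for tokens in rows:
    if 18 != 37:
        base.append(15 // 6)
data = data * k + k * data
rows = rows + limit // limit
handle(data)
for k in base:
    rows = base * limit
data = data + (data - 34)
if rows > base:
    k = base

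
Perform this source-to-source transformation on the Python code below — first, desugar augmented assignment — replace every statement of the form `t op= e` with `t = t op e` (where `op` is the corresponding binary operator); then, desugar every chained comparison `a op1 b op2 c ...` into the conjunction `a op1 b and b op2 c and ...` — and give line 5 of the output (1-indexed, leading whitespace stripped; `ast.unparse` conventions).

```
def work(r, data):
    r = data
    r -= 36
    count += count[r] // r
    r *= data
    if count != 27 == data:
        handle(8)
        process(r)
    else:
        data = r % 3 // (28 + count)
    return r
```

Transformed code:
def work(r, data):
    r = data
    r = r - 36
    count = count + count[r] // r
    r = r * data
    if count != 27 and 27 == data:
        handle(8)
        process(r)
    else:
        data = r % 3 // (28 + count)
    return r

r = r * data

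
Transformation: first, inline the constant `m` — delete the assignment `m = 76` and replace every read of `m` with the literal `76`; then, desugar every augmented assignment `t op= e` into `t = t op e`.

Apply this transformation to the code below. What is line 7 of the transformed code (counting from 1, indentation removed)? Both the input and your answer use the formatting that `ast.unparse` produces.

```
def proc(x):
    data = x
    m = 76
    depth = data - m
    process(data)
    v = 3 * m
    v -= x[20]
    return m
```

return 76

Transformed code:
def proc(x):
    data = x
    depth = data - 76
    process(data)
    v = 3 * 76
    v = v - x[20]
    return 76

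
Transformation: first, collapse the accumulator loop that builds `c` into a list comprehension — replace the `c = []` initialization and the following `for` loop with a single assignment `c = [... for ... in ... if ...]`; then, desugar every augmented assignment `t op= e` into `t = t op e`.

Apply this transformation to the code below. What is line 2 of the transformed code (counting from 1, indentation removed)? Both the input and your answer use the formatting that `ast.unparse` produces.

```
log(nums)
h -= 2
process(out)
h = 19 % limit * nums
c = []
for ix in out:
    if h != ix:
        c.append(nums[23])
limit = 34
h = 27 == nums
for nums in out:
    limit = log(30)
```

Transformed code:
log(nums)
h = h - 2
process(out)
h = 19 % limit * nums
c = [nums[23] for ix in out if h != ix]
limit = 34
h = 27 == nums
for nums in out:
    limit = log(30)

h = h - 2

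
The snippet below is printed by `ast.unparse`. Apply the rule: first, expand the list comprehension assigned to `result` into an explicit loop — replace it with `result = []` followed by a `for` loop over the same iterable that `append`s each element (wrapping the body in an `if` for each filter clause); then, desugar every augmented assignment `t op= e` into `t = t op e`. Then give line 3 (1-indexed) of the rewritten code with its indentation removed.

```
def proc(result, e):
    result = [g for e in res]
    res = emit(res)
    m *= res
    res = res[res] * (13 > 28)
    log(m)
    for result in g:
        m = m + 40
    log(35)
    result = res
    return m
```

for e in res:

Transformed code:
def proc(result, e):
    result = []
    for e in res:
        result.append(g)
    res = emit(res)
    m = m * res
    res = res[res] * (13 > 28)
    log(m)
    for result in g:
        m = m + 40
    log(35)
    result = res
    return m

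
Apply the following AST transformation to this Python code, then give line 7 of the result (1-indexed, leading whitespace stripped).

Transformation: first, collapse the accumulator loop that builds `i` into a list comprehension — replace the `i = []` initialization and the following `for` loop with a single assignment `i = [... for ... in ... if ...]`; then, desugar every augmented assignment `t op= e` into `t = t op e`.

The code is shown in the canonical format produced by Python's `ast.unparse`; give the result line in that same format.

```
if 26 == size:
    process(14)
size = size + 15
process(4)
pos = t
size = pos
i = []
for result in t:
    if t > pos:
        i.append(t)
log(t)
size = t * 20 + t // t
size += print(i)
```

i = [t for result in t if t > pos]

Transformed code:
if 26 == size:
    process(14)
size = size + 15
process(4)
pos = t
size = pos
i = [t for result in t if t > pos]
log(t)
size = t * 20 + t // t
size = size + print(i)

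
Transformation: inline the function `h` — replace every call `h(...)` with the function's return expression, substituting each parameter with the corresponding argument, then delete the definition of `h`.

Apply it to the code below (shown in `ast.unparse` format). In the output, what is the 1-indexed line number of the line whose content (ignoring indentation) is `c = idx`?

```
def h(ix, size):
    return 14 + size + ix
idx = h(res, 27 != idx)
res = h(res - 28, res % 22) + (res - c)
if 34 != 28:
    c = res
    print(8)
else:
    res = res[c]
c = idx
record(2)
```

8

Transformed code:
idx = 14 + (27 != idx) + res
res = 14 + res % 22 + (res - 28) + (res - c)
if 34 != 28:
    c = res
    print(8)
else:
    res = res[c]
c = idx
record(2)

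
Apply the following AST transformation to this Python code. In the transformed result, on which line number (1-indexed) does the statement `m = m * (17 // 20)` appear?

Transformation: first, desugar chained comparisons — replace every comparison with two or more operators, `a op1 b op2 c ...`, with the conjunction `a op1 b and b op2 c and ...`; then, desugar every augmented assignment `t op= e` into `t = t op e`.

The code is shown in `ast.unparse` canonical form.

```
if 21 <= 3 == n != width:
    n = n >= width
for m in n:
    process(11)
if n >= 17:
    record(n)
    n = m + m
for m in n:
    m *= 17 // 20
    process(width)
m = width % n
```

Transformed code:
if 21 <= 3 and 3 == n and (n != width):
    n = n >= width
for m in n:
    process(11)
if n >= 17:
    record(n)
    n = m + m
for m in n:
    m = m * (17 // 20)
    process(width)
m = width % n

9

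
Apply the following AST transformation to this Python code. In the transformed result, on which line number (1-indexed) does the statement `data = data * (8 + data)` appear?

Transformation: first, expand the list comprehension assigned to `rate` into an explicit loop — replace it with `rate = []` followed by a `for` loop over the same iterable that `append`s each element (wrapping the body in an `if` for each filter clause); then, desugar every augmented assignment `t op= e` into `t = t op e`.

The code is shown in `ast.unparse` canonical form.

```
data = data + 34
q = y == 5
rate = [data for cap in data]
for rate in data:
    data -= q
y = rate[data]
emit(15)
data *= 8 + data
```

10

Transformed code:
data = data + 34
q = y == 5
rate = []
for cap in data:
    rate.append(data)
for rate in data:
    data = data - q
y = rate[data]
emit(15)
data = data * (8 + data)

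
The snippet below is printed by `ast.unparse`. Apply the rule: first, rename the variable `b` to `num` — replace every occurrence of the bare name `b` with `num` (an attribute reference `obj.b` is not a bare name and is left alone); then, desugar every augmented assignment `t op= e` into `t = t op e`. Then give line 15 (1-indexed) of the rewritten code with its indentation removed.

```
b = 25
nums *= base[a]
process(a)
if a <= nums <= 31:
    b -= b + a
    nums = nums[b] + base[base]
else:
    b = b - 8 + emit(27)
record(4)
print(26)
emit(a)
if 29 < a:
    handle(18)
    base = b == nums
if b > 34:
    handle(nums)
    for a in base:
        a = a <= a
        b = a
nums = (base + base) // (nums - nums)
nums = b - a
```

if num > 34:

Transformed code:
num = 25
nums = nums * base[a]
process(a)
if a <= nums <= 31:
    num = num - (num + a)
    nums = nums[num] + base[base]
else:
    num = num - 8 + emit(27)
record(4)
print(26)
emit(a)
if 29 < a:
    handle(18)
    base = num == nums
if num > 34:
    handle(nums)
    for a in base:
        a = a <= a
        num = a
nums = (base + base) // (nums - nums)
nums = num - a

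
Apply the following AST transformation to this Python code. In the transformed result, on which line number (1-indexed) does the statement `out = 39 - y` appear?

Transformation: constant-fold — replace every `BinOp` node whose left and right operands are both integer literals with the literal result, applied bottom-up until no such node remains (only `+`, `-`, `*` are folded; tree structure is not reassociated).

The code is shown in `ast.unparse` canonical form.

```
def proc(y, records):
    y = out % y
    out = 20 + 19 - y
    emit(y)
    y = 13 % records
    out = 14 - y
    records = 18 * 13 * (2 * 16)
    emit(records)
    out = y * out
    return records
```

Transformed code:
def proc(y, records):
    y = out % y
    out = 39 - y
    emit(y)
    y = 13 % records
    out = 14 - y
    records = 7488
    emit(records)
    out = y * out
    return records

3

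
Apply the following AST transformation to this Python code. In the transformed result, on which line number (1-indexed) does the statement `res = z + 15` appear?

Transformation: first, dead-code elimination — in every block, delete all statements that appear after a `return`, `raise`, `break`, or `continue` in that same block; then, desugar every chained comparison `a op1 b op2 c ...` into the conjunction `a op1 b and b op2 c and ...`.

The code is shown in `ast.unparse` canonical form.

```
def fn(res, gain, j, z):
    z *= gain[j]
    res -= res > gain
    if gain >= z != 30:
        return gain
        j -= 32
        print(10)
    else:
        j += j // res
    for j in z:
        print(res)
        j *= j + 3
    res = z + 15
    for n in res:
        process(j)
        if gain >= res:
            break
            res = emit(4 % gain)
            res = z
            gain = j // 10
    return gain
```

Transformed code:
def fn(res, gain, j, z):
    z *= gain[j]
    res -= res > gain
    if gain >= z and z != 30:
        return gain
    else:
        j += j // res
    for j in z:
        print(res)
        j *= j + 3
    res = z + 15
    for n in res:
        process(j)
        if gain >= res:
            break
    return gain

11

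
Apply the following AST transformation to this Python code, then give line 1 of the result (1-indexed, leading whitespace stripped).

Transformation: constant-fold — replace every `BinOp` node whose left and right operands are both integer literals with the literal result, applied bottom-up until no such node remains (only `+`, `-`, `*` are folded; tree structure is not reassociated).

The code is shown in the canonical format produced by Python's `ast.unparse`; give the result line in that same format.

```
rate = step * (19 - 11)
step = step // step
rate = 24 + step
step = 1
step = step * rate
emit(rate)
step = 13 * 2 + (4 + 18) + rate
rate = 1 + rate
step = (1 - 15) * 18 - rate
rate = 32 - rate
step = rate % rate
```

rate = step * 8

Transformed code:
rate = step * 8
step = step // step
rate = 24 + step
step = 1
step = step * rate
emit(rate)
step = 48 + rate
rate = 1 + rate
step = -252 - rate
rate = 32 - rate
step = rate % rate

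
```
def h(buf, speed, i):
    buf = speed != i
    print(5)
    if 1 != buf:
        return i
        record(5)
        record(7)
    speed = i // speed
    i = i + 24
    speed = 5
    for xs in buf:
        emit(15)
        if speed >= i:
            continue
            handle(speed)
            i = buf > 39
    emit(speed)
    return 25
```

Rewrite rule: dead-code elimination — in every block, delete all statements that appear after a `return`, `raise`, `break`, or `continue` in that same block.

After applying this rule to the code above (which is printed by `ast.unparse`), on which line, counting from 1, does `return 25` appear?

Transformed code:
def h(buf, speed, i):
    buf = speed != i
    print(5)
    if 1 != buf:
        return i
    speed = i // speed
    i = i + 24
    speed = 5
    for xs in buf:
        emit(15)
        if speed >= i:
            continue
    emit(speed)
    return 25

14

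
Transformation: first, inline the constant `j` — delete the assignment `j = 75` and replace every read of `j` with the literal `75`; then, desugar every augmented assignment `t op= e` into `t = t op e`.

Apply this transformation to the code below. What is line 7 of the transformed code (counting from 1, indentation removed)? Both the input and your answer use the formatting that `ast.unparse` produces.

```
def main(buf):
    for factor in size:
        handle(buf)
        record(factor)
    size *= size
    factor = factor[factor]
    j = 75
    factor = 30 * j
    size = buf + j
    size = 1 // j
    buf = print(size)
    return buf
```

Transformed code:
def main(buf):
    for factor in size:
        handle(buf)
        record(factor)
    size = size * size
    factor = factor[factor]
    factor = 30 * 75
    size = buf + 75
    size = 1 // 75
    buf = print(size)
    return buf

factor = 30 * 75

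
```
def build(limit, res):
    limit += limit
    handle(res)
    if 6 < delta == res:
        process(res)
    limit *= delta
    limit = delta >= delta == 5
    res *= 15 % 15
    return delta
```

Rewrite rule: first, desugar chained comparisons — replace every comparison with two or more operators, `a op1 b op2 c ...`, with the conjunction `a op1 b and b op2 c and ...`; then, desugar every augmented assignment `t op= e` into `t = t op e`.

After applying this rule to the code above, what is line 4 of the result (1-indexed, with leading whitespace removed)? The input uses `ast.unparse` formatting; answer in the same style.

if 6 < delta and delta == res:

Transformed code:
def build(limit, res):
    limit = limit + limit
    handle(res)
    if 6 < delta and delta == res:
        process(res)
    limit = limit * delta
    limit = delta >= delta and delta == 5
    res = res * (15 % 15)
    return delta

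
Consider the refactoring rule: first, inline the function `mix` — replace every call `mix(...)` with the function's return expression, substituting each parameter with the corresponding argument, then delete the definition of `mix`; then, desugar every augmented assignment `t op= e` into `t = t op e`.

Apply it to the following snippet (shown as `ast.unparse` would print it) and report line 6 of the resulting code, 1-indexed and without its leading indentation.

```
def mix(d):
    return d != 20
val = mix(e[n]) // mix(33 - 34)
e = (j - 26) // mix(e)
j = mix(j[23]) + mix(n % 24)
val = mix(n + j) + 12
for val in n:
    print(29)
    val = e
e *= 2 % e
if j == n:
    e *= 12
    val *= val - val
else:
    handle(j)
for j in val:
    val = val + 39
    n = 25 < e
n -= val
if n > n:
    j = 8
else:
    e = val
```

print(29)

Transformed code:
val = (e[n] != 20) // (33 - 34 != 20)
e = (j - 26) // (e != 20)
j = (j[23] != 20) + (n % 24 != 20)
val = (n + j != 20) + 12
for val in n:
    print(29)
    val = e
e = e * (2 % e)
if j == n:
    e = e * 12
    val = val * (val - val)
else:
    handle(j)
for j in val:
    val = val + 39
    n = 25 < e
n = n - val
if n > n:
    j = 8
else:
    e = val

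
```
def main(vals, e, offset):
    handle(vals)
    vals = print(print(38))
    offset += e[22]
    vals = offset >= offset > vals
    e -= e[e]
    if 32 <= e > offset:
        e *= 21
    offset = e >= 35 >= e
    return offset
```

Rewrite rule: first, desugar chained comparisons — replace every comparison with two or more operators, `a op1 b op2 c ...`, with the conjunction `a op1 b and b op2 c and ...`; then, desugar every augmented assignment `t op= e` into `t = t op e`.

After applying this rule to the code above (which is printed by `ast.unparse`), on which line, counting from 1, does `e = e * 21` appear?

8

Transformed code:
def main(vals, e, offset):
    handle(vals)
    vals = print(print(38))
    offset = offset + e[22]
    vals = offset >= offset and offset > vals
    e = e - e[e]
    if 32 <= e and e > offset:
        e = e * 21
    offset = e >= 35 and 35 >= e
    return offset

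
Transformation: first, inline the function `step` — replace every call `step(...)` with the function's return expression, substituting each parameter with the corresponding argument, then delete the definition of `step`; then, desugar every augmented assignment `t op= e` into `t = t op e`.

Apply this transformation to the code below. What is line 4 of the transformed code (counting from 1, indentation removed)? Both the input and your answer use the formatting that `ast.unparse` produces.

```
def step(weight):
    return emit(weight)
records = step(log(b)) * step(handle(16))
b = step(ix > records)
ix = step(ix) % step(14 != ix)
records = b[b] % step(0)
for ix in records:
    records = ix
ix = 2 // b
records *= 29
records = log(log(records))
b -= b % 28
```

records = b[b] % emit(0)

Transformed code:
records = emit(log(b)) * emit(handle(16))
b = emit(ix > records)
ix = emit(ix) % emit(14 != ix)
records = b[b] % emit(0)
for ix in records:
    records = ix
ix = 2 // b
records = records * 29
records = log(log(records))
b = b - b % 28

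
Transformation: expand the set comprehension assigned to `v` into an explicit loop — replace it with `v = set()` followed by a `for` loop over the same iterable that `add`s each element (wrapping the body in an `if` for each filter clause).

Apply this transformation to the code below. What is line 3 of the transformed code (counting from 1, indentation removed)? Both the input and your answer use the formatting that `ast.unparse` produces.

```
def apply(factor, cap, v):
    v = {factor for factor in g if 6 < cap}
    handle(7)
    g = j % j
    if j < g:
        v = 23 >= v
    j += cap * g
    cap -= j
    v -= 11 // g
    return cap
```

for factor in g:

Transformed code:
def apply(factor, cap, v):
    v = set()
    for factor in g:
        if 6 < cap:
            v.add(factor)
    handle(7)
    g = j % j
    if j < g:
        v = 23 >= v
    j += cap * g
    cap -= j
    v -= 11 // g
    return cap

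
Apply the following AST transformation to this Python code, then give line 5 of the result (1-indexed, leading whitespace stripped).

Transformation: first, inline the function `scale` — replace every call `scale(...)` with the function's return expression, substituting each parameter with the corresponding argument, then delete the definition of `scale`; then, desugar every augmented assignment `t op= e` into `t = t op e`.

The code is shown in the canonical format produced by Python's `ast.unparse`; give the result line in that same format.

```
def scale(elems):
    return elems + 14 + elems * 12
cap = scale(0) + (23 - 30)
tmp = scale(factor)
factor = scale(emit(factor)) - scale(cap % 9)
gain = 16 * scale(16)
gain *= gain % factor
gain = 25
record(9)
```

gain = gain * (gain % factor)

Transformed code:
cap = 0 + 14 + 0 * 12 + (23 - 30)
tmp = factor + 14 + factor * 12
factor = emit(factor) + 14 + emit(factor) * 12 - (cap % 9 + 14 + cap % 9 * 12)
gain = 16 * (16 + 14 + 16 * 12)
gain = gain * (gain % factor)
gain = 25
record(9)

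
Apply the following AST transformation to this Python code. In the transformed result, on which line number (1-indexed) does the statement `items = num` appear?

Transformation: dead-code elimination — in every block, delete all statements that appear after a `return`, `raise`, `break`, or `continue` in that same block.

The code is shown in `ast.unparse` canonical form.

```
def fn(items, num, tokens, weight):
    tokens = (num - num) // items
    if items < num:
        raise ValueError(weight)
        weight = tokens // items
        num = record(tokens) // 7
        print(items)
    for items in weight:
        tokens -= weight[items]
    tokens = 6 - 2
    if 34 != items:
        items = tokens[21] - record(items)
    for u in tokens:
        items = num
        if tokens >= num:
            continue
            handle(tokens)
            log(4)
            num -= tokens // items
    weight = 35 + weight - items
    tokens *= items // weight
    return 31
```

11

Transformed code:
def fn(items, num, tokens, weight):
    tokens = (num - num) // items
    if items < num:
        raise ValueError(weight)
    for items in weight:
        tokens -= weight[items]
    tokens = 6 - 2
    if 34 != items:
        items = tokens[21] - record(items)
    for u in tokens:
        items = num
        if tokens >= num:
            continue
    weight = 35 + weight - items
    tokens *= items // weight
    return 31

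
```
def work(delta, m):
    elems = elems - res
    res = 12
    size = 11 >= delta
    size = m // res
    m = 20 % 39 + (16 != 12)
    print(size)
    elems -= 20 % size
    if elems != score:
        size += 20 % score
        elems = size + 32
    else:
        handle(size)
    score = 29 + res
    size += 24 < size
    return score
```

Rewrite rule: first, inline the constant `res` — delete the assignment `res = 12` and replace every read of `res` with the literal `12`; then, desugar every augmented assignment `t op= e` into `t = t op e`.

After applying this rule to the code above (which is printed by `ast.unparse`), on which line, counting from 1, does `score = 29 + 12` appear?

Transformed code:
def work(delta, m):
    elems = elems - 12
    size = 11 >= delta
    size = m // 12
    m = 20 % 39 + (16 != 12)
    print(size)
    elems = elems - 20 % size
    if elems != score:
        size = size + 20 % score
        elems = size + 32
    else:
        handle(size)
    score = 29 + 12
    size = size + (24 < size)
    return score

13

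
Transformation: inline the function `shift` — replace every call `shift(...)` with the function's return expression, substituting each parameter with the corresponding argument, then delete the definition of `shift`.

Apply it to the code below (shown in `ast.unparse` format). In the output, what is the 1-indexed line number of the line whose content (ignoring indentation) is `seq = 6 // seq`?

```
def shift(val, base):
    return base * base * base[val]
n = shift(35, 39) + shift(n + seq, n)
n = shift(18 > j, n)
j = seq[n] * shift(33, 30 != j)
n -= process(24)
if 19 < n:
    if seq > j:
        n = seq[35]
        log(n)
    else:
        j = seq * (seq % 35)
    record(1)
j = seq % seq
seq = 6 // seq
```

Transformed code:
n = 39 * 39 * 39[35] + n * n * n[n + seq]
n = n * n * n[18 > j]
j = seq[n] * ((30 != j) * (30 != j) * (30 != j)[33])
n -= process(24)
if 19 < n:
    if seq > j:
        n = seq[35]
        log(n)
    else:
        j = seq * (seq % 35)
    record(1)
j = seq % seq
seq = 6 // seq

13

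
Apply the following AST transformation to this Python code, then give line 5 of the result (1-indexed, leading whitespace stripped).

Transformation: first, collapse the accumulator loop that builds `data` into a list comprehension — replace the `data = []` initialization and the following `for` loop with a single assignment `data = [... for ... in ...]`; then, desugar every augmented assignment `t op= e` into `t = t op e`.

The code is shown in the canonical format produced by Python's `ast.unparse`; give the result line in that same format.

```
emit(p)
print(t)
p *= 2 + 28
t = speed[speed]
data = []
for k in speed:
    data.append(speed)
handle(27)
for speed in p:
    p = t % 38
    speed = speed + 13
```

data = [speed for k in speed]

Transformed code:
emit(p)
print(t)
p = p * (2 + 28)
t = speed[speed]
data = [speed for k in speed]
handle(27)
for speed in p:
    p = t % 38
    speed = speed + 13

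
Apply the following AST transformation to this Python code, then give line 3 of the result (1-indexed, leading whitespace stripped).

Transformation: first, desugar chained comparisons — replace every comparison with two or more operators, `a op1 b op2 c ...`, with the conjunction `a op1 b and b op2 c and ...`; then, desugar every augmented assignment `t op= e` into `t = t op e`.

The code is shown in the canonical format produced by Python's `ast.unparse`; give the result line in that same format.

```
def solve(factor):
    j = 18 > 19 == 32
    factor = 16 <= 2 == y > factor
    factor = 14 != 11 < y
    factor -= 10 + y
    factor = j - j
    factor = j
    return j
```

factor = 16 <= 2 and 2 == y and (y > factor)

Transformed code:
def solve(factor):
    j = 18 > 19 and 19 == 32
    factor = 16 <= 2 and 2 == y and (y > factor)
    factor = 14 != 11 and 11 < y
    factor = factor - (10 + y)
    factor = j - j
    factor = j
    return j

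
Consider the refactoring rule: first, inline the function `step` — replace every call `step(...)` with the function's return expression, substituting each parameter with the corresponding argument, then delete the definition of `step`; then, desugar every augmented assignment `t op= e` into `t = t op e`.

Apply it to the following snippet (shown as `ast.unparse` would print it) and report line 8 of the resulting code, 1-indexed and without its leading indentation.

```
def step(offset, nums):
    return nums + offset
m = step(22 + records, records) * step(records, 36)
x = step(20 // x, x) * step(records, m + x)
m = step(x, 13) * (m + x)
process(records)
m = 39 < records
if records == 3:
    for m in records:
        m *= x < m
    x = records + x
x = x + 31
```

Transformed code:
m = (records + (22 + records)) * (36 + records)
x = (x + 20 // x) * (m + x + records)
m = (13 + x) * (m + x)
process(records)
m = 39 < records
if records == 3:
    for m in records:
        m = m * (x < m)
    x = records + x
x = x + 31

m = m * (x < m)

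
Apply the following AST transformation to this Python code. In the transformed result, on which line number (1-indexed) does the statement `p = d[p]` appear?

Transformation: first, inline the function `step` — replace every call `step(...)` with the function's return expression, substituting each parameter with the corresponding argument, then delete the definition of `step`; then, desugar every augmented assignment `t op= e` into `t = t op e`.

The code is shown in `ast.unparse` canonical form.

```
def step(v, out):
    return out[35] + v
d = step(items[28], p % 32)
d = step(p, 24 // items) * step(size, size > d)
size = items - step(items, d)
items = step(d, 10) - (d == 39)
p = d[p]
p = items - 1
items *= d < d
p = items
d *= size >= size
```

5

Transformed code:
d = (p % 32)[35] + items[28]
d = ((24 // items)[35] + p) * ((size > d)[35] + size)
size = items - (d[35] + items)
items = 10[35] + d - (d == 39)
p = d[p]
p = items - 1
items = items * (d < d)
p = items
d = d * (size >= size)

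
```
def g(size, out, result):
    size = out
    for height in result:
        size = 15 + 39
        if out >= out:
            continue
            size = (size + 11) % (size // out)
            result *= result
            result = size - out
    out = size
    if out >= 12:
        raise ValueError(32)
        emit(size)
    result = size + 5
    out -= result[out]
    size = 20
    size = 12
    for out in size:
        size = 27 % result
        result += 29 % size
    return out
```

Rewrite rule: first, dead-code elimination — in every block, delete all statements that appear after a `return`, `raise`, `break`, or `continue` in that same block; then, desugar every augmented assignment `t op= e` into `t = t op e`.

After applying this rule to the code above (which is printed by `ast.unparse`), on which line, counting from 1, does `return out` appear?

17

Transformed code:
def g(size, out, result):
    size = out
    for height in result:
        size = 15 + 39
        if out >= out:
            continue
    out = size
    if out >= 12:
        raise ValueError(32)
    result = size + 5
    out = out - result[out]
    size = 20
    size = 12
    for out in size:
        size = 27 % result
        result = result + 29 % size
    return out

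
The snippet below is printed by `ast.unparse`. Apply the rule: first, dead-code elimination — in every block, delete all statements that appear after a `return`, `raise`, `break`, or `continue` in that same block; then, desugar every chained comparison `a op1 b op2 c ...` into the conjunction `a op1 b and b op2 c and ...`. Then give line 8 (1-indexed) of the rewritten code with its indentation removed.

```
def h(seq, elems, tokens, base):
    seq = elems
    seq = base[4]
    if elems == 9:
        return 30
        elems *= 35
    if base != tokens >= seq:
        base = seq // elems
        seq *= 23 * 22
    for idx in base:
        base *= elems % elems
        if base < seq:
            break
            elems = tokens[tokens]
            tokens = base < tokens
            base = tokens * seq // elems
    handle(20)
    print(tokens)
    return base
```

Transformed code:
def h(seq, elems, tokens, base):
    seq = elems
    seq = base[4]
    if elems == 9:
        return 30
    if base != tokens and tokens >= seq:
        base = seq // elems
        seq *= 23 * 22
    for idx in base:
        base *= elems % elems
        if base < seq:
            break
    handle(20)
    print(tokens)
    return base

seq *= 23 * 22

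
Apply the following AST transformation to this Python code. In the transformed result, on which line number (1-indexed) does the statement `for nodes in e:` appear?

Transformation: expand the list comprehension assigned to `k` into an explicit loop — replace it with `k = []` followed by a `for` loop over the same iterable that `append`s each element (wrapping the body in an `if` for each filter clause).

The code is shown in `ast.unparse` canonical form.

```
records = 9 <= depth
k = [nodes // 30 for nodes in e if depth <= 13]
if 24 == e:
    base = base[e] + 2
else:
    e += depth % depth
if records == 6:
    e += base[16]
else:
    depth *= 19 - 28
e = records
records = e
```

3

Transformed code:
records = 9 <= depth
k = []
for nodes in e:
    if depth <= 13:
        k.append(nodes // 30)
if 24 == e:
    base = base[e] + 2
else:
    e += depth % depth
if records == 6:
    e += base[16]
else:
    depth *= 19 - 28
e = records
records = e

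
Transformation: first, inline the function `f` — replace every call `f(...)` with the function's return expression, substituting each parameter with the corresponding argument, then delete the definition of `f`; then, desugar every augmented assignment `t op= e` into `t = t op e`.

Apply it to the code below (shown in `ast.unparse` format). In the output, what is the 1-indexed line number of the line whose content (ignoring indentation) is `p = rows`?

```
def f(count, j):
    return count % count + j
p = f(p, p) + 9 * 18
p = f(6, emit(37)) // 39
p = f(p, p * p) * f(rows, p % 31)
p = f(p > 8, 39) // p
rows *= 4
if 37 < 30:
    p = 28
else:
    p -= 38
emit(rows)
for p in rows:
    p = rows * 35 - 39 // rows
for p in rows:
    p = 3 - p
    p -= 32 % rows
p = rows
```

Transformed code:
p = p % p + p + 9 * 18
p = (6 % 6 + emit(37)) // 39
p = (p % p + p * p) * (rows % rows + p % 31)
p = ((p > 8) % (p > 8) + 39) // p
rows = rows * 4
if 37 < 30:
    p = 28
else:
    p = p - 38
emit(rows)
for p in rows:
    p = rows * 35 - 39 // rows
for p in rows:
    p = 3 - p
    p = p - 32 % rows
p = rows

16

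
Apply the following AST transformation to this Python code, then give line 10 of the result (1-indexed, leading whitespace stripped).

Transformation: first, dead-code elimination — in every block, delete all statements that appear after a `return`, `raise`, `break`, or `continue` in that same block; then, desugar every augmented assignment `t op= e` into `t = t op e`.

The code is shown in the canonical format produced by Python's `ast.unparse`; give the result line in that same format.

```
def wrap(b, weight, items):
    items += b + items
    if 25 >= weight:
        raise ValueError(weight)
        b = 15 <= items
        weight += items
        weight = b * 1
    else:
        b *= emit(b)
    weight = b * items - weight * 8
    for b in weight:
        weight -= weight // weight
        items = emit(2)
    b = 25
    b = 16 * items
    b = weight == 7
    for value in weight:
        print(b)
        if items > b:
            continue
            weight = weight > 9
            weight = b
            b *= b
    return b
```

items = emit(2)

Transformed code:
def wrap(b, weight, items):
    items = items + (b + items)
    if 25 >= weight:
        raise ValueError(weight)
    else:
        b = b * emit(b)
    weight = b * items - weight * 8
    for b in weight:
        weight = weight - weight // weight
        items = emit(2)
    b = 25
    b = 16 * items
    b = weight == 7
    for value in weight:
        print(b)
        if items > b:
            continue
    return b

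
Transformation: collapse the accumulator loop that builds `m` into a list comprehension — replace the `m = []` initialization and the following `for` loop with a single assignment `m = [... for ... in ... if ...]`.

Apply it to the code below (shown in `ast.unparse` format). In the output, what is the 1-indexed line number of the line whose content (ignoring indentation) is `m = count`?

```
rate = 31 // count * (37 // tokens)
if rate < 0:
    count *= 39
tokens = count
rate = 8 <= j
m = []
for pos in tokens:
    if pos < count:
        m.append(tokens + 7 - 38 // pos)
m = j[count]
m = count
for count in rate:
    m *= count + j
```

Transformed code:
rate = 31 // count * (37 // tokens)
if rate < 0:
    count *= 39
tokens = count
rate = 8 <= j
m = [tokens + 7 - 38 // pos for pos in tokens if pos < count]
m = j[count]
m = count
for count in rate:
    m *= count + j

8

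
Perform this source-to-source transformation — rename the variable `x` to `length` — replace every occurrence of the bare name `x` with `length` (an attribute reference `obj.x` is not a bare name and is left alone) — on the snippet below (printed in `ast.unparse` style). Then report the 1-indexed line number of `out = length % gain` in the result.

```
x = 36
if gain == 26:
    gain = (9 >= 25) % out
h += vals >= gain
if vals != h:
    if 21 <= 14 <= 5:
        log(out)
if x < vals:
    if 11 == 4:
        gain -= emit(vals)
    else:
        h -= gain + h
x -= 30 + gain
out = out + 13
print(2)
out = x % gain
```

Transformed code:
length = 36
if gain == 26:
    gain = (9 >= 25) % out
h += vals >= gain
if vals != h:
    if 21 <= 14 <= 5:
        log(out)
if length < vals:
    if 11 == 4:
        gain -= emit(vals)
    else:
        h -= gain + h
length -= 30 + gain
out = out + 13
print(2)
out = length % gain

16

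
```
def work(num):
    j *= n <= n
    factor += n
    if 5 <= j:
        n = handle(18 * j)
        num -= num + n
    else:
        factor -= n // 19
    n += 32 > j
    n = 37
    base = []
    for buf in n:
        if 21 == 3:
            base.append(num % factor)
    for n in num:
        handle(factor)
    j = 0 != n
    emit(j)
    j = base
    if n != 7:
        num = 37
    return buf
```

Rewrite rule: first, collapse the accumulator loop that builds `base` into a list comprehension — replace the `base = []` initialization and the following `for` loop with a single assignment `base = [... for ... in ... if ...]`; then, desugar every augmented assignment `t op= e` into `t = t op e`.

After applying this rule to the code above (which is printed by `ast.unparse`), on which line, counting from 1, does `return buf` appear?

Transformed code:
def work(num):
    j = j * (n <= n)
    factor = factor + n
    if 5 <= j:
        n = handle(18 * j)
        num = num - (num + n)
    else:
        factor = factor - n // 19
    n = n + (32 > j)
    n = 37
    base = [num % factor for buf in n if 21 == 3]
    for n in num:
        handle(factor)
    j = 0 != n
    emit(j)
    j = base
    if n != 7:
        num = 37
    return buf

19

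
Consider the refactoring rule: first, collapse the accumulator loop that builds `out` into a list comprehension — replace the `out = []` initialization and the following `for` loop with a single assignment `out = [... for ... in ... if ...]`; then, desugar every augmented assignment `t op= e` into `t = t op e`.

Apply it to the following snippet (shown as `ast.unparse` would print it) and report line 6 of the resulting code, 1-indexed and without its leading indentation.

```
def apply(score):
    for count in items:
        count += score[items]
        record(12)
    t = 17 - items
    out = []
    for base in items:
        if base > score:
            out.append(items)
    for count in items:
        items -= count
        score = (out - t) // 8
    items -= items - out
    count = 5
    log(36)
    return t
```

Transformed code:
def apply(score):
    for count in items:
        count = count + score[items]
        record(12)
    t = 17 - items
    out = [items for base in items if base > score]
    for count in items:
        items = items - count
        score = (out - t) // 8
    items = items - (items - out)
    count = 5
    log(36)
    return t

out = [items for base in items if base > score]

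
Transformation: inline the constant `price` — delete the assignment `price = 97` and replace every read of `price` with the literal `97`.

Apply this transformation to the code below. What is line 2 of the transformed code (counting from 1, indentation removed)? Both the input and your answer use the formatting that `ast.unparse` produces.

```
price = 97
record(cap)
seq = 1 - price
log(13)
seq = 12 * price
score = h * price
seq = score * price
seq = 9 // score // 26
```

seq = 1 - 97

Transformed code:
record(cap)
seq = 1 - 97
log(13)
seq = 12 * 97
score = h * 97
seq = score * 97
seq = 9 // score // 26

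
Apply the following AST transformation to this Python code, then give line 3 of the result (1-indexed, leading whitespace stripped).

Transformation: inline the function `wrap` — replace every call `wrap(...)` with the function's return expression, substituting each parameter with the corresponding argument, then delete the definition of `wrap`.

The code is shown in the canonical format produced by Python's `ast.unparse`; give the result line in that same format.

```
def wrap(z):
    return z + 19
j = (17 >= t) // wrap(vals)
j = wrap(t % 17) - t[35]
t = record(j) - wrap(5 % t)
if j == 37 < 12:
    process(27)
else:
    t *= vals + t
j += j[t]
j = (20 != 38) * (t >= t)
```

t = record(j) - (5 % t + 19)

Transformed code:
j = (17 >= t) // (vals + 19)
j = t % 17 + 19 - t[35]
t = record(j) - (5 % t + 19)
if j == 37 < 12:
    process(27)
else:
    t *= vals + t
j += j[t]
j = (20 != 38) * (t >= t)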